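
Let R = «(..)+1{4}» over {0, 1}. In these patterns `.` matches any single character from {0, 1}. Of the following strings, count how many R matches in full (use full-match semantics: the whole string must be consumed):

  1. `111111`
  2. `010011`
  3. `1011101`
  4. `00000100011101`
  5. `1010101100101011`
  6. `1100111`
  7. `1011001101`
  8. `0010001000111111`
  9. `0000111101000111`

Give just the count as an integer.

1 → match
2 → no match
3 → no match
4 → no match
5 → no match
6 → no match
7 → no match
8 → match
9 → no match
Total matched: 2

2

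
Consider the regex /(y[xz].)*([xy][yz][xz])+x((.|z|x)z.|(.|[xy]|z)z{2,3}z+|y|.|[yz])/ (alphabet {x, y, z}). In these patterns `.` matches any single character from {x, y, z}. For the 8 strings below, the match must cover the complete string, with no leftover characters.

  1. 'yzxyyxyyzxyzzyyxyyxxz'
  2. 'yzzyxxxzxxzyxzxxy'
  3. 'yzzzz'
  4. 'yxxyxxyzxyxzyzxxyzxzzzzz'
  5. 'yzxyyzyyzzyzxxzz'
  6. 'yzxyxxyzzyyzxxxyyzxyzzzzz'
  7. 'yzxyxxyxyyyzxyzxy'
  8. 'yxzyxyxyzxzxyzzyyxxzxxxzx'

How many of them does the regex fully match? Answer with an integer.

1 → no match
2 → no match
3 → no match
4 → match
5 → no match
6 → no match
7 → match
8 → match
Total matched: 3

3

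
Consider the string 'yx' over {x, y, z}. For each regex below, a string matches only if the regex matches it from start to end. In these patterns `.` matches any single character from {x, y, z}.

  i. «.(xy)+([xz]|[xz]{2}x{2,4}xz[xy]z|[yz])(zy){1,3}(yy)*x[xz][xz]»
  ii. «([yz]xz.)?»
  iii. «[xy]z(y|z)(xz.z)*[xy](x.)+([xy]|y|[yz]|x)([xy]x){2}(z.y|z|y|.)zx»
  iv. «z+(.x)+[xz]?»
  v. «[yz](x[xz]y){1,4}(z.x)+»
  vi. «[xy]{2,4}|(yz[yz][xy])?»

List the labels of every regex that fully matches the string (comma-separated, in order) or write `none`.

vi

i → no match
ii → no match
iii → no match — must end with 'zx'
iv → no match — must start with 'z'
v → no match
vi → match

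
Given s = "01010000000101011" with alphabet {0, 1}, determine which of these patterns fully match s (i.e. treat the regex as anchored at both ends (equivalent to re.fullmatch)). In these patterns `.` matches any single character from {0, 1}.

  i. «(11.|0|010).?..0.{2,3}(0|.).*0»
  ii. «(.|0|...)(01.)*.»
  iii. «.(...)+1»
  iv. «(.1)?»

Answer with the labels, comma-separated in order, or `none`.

i → no match — must end with "0"
ii → no match
iii → match
iv → no match

iii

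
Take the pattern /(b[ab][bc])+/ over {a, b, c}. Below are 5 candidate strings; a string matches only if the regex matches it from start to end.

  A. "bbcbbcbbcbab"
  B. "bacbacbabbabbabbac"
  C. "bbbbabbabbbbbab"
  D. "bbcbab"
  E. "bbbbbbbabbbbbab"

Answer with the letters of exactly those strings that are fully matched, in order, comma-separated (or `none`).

A, B, C, D, E

A. "bbcbbcbbcbab" → match
B → match
C → match
D. "bbcbab" → match
E → match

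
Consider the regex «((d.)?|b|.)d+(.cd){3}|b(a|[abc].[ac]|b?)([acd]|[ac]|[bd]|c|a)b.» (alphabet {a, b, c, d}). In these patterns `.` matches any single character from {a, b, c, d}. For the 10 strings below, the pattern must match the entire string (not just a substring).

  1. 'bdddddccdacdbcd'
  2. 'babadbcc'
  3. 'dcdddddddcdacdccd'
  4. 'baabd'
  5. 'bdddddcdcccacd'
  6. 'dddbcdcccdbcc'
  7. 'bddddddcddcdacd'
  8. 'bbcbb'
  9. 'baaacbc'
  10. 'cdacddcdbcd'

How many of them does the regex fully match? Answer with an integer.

7

1 → match
2 → no match
3 → match
4 → match
5 → no match
6 → no match
7 → match
8 → match
9 → match
10 → match
Total matched: 7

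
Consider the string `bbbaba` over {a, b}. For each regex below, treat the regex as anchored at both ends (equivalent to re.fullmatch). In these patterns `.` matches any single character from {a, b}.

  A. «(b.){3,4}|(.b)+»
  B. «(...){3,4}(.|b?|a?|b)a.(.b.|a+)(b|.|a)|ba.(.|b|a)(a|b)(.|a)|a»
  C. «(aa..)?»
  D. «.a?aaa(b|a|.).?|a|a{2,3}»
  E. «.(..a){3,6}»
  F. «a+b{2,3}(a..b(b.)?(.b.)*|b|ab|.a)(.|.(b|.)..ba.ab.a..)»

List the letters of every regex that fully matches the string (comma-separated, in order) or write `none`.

A

A → match
B → no match
C → no match
D → no match
E → no match
F → no match — must start with `a`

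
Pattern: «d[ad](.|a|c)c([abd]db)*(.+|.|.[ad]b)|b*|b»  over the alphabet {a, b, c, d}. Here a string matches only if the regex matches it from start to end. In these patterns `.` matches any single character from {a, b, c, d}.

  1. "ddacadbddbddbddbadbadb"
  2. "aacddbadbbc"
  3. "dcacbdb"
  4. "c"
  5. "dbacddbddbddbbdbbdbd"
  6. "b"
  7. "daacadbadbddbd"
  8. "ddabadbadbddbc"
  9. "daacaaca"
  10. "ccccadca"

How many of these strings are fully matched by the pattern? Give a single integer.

1 → match
2 → no match
3 → no match
4 → no match
5 → no match
6 → match
7 → match
8 → no match
9 → match
10 → no match
Total matched: 4

4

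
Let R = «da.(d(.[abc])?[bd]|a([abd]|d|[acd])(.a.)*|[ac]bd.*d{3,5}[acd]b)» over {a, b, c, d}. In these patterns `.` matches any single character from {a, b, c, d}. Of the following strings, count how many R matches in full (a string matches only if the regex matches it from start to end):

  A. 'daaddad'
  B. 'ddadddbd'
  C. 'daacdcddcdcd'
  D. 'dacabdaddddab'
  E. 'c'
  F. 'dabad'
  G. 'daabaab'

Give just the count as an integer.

3

A → match
B → no match — must start with 'da'
C → no match
D → match
E → no match — must start with 'da'
F → match
G → no match
Total matched: 3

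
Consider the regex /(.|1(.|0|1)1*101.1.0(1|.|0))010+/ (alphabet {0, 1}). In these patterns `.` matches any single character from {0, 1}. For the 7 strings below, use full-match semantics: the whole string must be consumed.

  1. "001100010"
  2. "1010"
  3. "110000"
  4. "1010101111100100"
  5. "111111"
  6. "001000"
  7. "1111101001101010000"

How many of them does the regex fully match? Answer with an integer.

2

1 → no match
2 → match
3 → no match
4 → no match
5 → no match — must end with "0"
6 → match
7 → no match
Total matched: 2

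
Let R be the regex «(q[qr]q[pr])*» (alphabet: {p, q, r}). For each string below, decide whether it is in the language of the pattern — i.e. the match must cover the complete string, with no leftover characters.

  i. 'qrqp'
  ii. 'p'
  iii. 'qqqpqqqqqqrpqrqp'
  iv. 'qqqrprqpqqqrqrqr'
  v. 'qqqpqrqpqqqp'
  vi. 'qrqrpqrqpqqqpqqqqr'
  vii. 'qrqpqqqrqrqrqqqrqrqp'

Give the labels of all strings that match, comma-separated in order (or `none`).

i → match
ii → no match
iii → no match
iv → no match
v → match
vi → no match
vii → match

i, v, vii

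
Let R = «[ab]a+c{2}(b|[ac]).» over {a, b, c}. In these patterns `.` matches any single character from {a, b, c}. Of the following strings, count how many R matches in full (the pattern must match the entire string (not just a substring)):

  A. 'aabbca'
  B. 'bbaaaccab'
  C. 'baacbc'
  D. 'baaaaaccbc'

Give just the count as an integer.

A. 'aabbca' → no match
B. 'bbaaaccab' → no match
C. 'baacbc' → no match
D. 'baaaaaccbc' → match
Total matched: 1

1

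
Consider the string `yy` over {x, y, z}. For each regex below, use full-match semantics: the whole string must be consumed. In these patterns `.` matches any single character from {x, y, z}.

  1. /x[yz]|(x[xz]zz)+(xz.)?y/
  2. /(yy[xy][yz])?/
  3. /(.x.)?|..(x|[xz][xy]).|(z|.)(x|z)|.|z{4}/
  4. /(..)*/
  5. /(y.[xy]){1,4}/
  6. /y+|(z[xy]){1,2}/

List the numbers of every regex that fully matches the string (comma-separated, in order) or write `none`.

1 → no match — must start with `x`
2 → no match
3 → no match
4 → match
5 → no match
6 → match

4, 6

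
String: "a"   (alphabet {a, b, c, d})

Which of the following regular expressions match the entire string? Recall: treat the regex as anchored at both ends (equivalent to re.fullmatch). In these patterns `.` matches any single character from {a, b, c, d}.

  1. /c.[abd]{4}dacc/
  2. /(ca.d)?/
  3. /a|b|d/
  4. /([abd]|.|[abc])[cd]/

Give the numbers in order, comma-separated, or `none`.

1 → no match — must start with "c"
2 → no match
3 → match
4 → no match

3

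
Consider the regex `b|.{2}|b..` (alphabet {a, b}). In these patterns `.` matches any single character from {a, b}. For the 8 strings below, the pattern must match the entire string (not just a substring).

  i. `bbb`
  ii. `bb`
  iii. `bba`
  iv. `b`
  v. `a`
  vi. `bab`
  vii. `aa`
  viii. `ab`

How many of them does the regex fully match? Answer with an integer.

7

i → match
ii → match
iii → match
iv → match
v → no match
vi → match
vii → match
viii → match
Total matched: 7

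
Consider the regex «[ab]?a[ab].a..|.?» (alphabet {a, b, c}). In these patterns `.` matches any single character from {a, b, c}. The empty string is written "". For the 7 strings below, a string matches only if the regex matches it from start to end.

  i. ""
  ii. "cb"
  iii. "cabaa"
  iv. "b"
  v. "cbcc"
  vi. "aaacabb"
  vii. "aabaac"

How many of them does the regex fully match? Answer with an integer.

4

i → match
ii → no match
iii → no match
iv → match
v → no match
vi → match
vii → match
Total matched: 4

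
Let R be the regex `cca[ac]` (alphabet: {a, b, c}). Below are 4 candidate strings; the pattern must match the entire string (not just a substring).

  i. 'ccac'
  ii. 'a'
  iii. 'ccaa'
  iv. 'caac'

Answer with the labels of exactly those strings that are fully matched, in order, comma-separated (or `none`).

i, iii

i → match
ii → no match — must start with 'cca'
iii → match
iv → no match — must start with 'cca'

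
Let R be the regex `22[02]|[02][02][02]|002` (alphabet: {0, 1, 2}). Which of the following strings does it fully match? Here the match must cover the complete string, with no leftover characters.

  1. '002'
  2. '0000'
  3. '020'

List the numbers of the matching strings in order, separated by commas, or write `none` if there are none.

1, 3

1 → match
2 → no match
3 → match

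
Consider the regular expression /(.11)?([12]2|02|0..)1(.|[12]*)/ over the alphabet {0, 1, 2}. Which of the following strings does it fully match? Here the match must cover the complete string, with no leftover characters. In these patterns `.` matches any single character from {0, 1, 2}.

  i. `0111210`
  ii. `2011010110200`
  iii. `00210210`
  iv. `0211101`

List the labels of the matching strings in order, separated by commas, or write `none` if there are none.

i

i. `0111210` → match
ii → no match
iii. `00210210` → no match
iv. `0211101` → no match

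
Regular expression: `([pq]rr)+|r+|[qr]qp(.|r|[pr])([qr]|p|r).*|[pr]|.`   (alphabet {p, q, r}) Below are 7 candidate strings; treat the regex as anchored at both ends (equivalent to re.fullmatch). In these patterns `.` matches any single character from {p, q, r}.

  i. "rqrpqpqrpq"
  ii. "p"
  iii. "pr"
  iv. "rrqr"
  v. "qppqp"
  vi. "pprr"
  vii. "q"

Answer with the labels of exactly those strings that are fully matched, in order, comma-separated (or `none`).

ii, vii

i. "rqrpqpqrpq" → no match
ii. "p" → match
iii. "pr" → no match
iv. "rrqr" → no match
v. "qppqp" → no match
vi. "pprr" → no match
vii. "q" → match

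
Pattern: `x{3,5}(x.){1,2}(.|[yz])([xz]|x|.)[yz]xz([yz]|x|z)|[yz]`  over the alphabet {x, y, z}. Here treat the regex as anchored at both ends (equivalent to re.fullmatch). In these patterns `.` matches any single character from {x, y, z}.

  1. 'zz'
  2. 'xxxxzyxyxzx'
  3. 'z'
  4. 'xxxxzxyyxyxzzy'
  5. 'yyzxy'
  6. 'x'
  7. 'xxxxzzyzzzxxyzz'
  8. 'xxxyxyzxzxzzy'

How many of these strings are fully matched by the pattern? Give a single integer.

2

1 → no match
2 → match
3 → match
4 → no match
5 → no match
6 → no match
7 → no match
8 → no match
Total matched: 2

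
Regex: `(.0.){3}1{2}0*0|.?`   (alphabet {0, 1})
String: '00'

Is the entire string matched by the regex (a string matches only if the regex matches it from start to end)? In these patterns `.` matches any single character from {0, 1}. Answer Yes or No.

No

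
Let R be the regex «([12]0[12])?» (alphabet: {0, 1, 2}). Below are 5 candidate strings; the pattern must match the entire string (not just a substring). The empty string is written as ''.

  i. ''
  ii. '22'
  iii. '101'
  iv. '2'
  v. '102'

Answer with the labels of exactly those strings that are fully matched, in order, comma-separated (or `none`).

i, iii, v

i. '' → match
ii. '22' → no match
iii. '101' → match
iv. '2' → no match
v. '102' → match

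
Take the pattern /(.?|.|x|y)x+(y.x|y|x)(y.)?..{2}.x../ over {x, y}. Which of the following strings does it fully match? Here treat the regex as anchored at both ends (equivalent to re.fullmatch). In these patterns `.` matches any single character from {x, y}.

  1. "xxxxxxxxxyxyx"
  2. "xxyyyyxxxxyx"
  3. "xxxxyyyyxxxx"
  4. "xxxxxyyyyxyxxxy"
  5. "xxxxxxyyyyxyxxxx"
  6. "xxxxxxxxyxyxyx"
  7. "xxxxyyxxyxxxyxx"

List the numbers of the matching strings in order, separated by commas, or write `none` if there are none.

1 → match
2 → match
3 → match
4 → match
5 → match
6 → match
7 → no match

1, 2, 3, 4, 5, 6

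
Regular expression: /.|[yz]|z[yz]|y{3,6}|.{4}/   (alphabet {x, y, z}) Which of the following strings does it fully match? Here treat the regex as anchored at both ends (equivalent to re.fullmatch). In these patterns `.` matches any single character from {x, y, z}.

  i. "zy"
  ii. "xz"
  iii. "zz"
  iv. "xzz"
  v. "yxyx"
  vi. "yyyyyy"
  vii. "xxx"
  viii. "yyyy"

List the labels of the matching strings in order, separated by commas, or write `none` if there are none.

i → match
ii → no match
iii → match
iv → no match
v → match
vi → match
vii → no match
viii → match

i, iii, v, vi, viii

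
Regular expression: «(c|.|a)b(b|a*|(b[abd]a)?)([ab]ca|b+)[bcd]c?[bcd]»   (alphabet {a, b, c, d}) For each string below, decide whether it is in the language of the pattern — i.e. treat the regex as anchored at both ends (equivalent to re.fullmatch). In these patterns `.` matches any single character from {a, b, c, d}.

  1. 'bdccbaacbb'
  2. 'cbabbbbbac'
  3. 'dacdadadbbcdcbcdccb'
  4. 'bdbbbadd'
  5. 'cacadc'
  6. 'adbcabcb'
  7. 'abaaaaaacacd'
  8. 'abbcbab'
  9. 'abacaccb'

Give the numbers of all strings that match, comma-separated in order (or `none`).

7, 9

1 → no match
2 → no match
3 → no match
4 → no match
5 → no match
6 → no match
7 → match
8 → no match
9 → match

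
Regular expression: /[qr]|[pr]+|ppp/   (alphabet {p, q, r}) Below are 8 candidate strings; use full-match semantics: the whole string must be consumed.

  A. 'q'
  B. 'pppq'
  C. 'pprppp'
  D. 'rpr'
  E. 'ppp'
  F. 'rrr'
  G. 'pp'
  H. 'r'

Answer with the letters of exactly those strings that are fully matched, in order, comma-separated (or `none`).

A → match
B → no match
C → match
D → match
E → match
F → match
G → match
H → match

A, C, D, E, F, G, H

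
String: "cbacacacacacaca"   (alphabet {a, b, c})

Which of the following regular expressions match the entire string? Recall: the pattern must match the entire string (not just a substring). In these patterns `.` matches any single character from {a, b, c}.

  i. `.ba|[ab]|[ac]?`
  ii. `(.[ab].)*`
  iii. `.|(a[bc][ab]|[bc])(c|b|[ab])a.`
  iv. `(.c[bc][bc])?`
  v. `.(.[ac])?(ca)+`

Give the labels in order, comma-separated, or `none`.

v

i → no match
ii → no match
iii → no match
iv → no match
v → match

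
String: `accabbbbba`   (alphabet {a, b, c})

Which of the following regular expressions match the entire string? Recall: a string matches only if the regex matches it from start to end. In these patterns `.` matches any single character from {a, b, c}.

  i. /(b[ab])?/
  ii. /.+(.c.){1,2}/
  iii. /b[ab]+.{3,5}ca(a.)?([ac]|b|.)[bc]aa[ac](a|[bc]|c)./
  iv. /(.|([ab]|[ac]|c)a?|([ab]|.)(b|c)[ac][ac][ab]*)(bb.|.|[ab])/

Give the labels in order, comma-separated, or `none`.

i → no match
ii → no match
iii → no match — must start with `b`
iv → match

iv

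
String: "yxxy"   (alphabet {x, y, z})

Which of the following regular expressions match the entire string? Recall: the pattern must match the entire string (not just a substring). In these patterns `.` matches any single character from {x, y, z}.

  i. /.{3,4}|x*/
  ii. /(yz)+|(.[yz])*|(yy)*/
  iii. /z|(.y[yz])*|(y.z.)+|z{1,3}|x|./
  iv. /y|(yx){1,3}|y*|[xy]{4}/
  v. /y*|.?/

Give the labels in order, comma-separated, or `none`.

i → match
ii → no match
iii → no match
iv → match
v → no match

i, iv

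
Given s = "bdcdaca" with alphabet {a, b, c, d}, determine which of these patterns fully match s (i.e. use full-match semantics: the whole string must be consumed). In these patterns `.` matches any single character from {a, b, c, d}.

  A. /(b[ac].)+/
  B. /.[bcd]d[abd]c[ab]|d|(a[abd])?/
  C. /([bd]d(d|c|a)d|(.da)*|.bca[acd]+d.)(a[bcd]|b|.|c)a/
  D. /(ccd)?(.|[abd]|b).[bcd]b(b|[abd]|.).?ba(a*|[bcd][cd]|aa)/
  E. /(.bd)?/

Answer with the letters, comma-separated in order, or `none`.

C

A → no match
B → no match
C → match
D → no match
E → no match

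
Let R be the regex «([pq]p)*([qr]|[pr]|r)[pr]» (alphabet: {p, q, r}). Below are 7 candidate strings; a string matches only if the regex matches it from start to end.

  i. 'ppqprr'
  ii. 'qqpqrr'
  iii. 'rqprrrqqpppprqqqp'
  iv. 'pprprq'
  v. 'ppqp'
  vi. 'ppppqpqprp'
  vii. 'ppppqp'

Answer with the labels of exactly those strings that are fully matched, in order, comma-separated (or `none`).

i → match
ii → no match
iii → no match
iv → no match
v → match
vi → match
vii → match

i, v, vi, vii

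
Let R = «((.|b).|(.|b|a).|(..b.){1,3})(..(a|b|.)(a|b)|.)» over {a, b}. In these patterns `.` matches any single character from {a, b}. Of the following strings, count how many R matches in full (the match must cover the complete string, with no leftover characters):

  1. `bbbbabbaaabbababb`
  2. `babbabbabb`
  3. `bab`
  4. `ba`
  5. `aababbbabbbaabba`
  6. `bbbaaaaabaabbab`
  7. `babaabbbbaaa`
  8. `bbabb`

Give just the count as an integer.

3

1 → no match
2 → no match
3 → match
4 → no match
5 → match
6 → no match
7 → match
8 → no match
Total matched: 3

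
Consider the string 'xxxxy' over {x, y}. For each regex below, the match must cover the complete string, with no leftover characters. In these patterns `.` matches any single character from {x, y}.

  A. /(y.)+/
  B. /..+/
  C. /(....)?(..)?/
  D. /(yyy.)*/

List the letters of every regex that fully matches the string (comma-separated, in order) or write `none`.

A → no match — must start with 'y'
B → match
C → no match
D → no match

B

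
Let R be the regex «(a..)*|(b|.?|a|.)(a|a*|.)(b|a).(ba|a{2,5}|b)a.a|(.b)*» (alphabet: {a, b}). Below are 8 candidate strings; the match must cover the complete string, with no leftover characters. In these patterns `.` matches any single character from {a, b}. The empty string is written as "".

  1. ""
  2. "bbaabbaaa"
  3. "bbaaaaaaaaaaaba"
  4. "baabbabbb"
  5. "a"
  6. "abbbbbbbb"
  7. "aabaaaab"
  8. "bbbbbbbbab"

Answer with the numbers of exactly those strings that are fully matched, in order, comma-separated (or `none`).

1, 8

1 → match
2 → no match
3 → no match
4 → no match
5 → no match
6 → no match
7 → no match
8 → match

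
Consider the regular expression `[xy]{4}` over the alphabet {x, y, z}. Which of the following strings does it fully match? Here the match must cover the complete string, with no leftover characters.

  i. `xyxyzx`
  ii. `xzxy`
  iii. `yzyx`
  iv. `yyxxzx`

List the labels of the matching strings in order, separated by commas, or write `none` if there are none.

none

i → no match
ii → no match
iii → no match
iv → no match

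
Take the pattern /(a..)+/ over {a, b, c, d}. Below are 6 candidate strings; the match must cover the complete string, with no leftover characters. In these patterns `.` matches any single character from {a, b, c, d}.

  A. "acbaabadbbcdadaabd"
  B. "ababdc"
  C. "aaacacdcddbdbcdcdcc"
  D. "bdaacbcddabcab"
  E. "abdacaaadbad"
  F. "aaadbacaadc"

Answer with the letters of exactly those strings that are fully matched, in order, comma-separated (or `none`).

none

A → no match
B → no match
C → no match
D → no match — must start with "a"
E → no match
F → no match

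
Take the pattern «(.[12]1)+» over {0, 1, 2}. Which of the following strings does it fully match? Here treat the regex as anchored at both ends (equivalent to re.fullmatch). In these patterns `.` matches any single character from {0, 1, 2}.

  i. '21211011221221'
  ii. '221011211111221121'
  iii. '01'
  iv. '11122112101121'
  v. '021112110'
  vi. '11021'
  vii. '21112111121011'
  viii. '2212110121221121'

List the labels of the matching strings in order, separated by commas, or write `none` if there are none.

ii

i → no match
ii → match
iii → no match
iv → no match
v → no match — must end with '1'
vi → no match
vii → no match
viii → no match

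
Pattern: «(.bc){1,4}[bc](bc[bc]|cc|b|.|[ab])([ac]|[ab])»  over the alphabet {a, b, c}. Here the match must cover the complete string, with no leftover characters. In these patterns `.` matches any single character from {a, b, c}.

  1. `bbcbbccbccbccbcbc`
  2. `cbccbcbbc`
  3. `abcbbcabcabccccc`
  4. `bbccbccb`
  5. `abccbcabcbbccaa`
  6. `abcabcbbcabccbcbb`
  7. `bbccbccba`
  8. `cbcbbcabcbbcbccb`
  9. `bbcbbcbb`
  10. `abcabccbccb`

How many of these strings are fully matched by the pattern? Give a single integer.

1 → match
2 → match
3 → match
4 → match
5 → match
6 → match
7 → match
8 → match
9 → match
10 → match
Total matched: 10

10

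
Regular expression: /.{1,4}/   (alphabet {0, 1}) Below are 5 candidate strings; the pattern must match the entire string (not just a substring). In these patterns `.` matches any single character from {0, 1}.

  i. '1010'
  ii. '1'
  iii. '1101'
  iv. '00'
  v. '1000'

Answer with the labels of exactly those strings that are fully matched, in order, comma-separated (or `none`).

i, ii, iii, iv, v

i → match
ii → match
iii → match
iv → match
v → match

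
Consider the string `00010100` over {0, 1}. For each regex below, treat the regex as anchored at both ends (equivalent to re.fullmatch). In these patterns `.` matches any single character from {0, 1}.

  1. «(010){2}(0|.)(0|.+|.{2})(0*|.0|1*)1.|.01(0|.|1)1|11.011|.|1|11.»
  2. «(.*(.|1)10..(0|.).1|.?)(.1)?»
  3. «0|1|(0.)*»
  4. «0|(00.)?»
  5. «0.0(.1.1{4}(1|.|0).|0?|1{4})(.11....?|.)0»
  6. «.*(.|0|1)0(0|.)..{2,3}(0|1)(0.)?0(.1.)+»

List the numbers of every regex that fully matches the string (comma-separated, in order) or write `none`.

1 → no match
2 → no match
3 → match
4 → no match
5 → no match
6 → no match

3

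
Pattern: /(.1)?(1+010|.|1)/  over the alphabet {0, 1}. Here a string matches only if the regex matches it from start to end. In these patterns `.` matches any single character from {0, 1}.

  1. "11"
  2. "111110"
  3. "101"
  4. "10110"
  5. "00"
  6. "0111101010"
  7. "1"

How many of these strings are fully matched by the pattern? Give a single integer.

1 → no match
2 → no match
3 → no match
4 → no match
5 → no match
6 → no match
7 → match
Total matched: 1

1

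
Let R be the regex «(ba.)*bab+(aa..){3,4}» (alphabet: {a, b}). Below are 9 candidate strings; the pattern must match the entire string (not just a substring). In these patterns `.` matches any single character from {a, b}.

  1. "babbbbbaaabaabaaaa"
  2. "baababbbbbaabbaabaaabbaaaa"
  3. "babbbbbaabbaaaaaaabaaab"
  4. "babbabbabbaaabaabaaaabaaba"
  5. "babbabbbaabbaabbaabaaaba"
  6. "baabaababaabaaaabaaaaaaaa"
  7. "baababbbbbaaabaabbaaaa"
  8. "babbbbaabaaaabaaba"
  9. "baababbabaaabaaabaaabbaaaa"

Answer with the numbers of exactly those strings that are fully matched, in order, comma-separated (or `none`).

1 → no match
2 → match
3 → match
4 → match
5 → match
6 → match
7 → match
8 → match
9 → no match

2, 3, 4, 5, 6, 7, 8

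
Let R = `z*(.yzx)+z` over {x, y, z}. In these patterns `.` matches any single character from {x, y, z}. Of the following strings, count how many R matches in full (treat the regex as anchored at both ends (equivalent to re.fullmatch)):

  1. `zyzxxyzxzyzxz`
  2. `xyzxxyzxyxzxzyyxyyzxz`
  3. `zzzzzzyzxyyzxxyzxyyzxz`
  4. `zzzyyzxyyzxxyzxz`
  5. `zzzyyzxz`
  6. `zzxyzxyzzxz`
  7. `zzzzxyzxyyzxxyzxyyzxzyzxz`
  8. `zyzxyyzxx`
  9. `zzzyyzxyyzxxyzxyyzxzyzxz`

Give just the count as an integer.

6

1 → match
2 → no match
3 → match
4 → match
5 → match
6 → no match — must end with `yzxz`
7 → match
8 → no match — must end with `yzxz`
9 → match
Total matched: 6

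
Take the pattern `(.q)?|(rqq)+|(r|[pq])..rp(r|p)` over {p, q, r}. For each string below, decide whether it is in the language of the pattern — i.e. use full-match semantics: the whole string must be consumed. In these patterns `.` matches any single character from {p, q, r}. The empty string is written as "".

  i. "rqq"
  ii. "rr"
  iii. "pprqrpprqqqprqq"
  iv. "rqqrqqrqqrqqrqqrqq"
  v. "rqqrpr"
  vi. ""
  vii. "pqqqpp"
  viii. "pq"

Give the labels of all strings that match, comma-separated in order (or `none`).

i → match
ii → no match
iii → no match
iv → match
v → match
vi → match
vii → no match
viii → match

i, iv, v, vi, viii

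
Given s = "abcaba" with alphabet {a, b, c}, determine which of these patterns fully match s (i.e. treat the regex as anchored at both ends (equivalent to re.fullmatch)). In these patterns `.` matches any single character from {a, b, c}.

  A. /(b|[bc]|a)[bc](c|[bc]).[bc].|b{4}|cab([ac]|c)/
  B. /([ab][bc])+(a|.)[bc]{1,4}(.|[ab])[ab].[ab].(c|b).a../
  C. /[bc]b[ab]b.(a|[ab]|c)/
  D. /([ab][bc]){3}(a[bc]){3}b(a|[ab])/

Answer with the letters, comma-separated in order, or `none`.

A → match
B → no match
C → no match
D → no match

A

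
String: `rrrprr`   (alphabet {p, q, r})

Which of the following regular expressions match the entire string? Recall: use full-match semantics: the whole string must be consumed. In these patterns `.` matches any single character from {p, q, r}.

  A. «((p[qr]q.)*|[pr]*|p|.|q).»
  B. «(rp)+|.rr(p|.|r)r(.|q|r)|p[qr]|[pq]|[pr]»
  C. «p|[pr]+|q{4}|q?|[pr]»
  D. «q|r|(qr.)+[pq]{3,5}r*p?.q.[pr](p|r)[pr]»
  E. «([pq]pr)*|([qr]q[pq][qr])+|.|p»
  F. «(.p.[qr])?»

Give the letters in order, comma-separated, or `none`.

A → match
B → match
C → match
D → no match
E → no match
F → no match

A, B, C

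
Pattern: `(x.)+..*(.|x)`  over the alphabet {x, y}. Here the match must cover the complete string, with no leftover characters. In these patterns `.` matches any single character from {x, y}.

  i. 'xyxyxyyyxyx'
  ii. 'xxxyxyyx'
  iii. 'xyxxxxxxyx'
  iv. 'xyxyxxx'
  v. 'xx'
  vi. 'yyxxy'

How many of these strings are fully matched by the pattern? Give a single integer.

i → match
ii → match
iii → match
iv → match
v → no match
vi → no match — must start with 'x'
Total matched: 4

4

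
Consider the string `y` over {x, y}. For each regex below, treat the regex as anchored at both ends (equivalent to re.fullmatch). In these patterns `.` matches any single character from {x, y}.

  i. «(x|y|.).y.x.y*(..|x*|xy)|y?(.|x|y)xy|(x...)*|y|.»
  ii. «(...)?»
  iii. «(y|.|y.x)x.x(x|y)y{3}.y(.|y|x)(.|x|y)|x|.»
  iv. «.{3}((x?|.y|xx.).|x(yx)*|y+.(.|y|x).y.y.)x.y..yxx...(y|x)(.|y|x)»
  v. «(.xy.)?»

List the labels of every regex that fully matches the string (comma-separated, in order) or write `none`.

i, iii

i → match
ii → no match
iii → match
iv → no match
v → no match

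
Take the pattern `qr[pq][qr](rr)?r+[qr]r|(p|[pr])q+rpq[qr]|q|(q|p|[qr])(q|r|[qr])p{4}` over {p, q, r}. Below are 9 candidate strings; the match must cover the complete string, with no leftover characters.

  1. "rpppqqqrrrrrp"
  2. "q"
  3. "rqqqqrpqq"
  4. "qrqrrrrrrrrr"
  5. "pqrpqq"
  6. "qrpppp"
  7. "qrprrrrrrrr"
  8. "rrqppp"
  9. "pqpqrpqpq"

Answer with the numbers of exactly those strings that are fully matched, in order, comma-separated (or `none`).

1 → no match
2 → match
3 → match
4 → match
5 → match
6 → match
7 → match
8 → no match
9 → no match

2, 3, 4, 5, 6, 7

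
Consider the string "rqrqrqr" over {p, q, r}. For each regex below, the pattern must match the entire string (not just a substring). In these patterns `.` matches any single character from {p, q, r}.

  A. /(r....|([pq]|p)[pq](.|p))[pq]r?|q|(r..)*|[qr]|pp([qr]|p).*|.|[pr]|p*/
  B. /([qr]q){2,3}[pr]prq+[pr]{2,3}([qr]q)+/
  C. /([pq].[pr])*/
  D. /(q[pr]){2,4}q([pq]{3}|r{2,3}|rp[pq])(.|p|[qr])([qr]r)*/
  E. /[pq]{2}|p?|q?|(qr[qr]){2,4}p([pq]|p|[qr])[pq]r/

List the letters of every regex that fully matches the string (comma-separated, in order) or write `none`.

A

A → match
B → no match — must end with "q"
C → no match
D → no match — must start with "q"
E → no match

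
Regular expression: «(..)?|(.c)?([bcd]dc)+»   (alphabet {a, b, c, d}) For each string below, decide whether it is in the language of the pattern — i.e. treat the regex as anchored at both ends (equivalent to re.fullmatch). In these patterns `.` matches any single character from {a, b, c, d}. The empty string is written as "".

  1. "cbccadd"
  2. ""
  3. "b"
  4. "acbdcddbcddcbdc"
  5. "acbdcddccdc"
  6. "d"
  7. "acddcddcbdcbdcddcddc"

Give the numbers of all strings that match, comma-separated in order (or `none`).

2, 5, 7

1 → no match
2 → match
3 → no match
4 → no match
5 → match
6 → no match
7 → match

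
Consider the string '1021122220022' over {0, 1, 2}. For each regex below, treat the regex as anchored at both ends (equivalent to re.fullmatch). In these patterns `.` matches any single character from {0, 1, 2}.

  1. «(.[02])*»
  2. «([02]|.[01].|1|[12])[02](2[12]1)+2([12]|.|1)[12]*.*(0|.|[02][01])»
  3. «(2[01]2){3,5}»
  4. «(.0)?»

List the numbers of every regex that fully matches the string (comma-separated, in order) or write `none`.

2

1 → no match
2 → match
3 → no match — must start with '2'
4 → no match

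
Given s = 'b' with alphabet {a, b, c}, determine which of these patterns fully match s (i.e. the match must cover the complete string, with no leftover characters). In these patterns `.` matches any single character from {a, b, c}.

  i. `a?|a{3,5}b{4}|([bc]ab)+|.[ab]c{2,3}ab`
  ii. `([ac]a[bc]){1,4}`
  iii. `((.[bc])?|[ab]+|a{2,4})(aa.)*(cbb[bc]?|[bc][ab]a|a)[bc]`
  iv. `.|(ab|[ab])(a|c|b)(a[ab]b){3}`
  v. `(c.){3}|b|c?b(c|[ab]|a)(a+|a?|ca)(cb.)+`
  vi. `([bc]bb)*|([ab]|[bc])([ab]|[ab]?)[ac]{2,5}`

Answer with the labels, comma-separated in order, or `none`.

iv, v

i → no match
ii → no match
iii → no match
iv → match
v → match
vi → no match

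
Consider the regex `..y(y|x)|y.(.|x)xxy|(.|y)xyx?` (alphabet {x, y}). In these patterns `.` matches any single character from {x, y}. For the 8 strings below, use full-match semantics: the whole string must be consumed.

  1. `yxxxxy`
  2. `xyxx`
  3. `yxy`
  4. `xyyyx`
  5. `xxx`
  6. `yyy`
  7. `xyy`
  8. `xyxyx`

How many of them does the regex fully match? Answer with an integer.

1 → match
2 → no match
3 → match
4 → no match
5 → no match
6 → no match
7 → no match
8 → no match
Total matched: 2

2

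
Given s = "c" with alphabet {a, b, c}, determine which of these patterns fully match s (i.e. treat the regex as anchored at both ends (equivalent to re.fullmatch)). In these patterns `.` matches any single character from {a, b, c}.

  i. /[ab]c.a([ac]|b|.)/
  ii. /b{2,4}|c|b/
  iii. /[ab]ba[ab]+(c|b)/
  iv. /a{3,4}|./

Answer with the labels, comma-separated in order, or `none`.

ii, iv

i → no match
ii → match
iii → no match
iv → match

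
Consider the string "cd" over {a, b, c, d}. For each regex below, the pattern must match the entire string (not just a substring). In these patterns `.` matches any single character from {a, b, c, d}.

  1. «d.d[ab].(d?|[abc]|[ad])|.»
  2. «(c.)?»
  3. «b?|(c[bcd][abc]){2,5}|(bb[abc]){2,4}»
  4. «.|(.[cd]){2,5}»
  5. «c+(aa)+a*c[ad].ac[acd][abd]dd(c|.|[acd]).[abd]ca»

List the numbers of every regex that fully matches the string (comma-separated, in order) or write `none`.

1 → no match
2 → match
3 → no match
4 → no match
5 → no match — must end with "ca"

2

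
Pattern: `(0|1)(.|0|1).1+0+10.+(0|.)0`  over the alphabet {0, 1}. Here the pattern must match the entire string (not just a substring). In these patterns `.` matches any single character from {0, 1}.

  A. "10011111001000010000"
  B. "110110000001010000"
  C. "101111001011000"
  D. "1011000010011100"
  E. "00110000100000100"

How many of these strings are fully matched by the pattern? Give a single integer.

5

A → match
B → match
C → match
D → match
E → match
Total matched: 5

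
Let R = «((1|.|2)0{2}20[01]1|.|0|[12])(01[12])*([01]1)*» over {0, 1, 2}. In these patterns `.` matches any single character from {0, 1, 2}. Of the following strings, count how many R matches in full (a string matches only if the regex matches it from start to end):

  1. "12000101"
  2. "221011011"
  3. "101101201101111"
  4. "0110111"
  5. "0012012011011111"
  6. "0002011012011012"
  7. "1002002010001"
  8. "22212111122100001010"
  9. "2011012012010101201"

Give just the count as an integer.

4

1 → no match
2 → no match
3 → match
4 → match
5 → match
6 → match
7 → no match
8 → no match
9 → no match
Total matched: 4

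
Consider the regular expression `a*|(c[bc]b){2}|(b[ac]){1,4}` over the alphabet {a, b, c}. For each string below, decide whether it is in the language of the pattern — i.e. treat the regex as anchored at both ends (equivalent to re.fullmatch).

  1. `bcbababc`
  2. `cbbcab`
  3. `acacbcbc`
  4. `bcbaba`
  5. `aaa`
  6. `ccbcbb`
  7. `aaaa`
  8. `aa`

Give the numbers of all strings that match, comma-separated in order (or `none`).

1 → match
2 → no match
3 → no match
4 → match
5 → match
6 → match
7 → match
8 → match

1, 4, 5, 6, 7, 8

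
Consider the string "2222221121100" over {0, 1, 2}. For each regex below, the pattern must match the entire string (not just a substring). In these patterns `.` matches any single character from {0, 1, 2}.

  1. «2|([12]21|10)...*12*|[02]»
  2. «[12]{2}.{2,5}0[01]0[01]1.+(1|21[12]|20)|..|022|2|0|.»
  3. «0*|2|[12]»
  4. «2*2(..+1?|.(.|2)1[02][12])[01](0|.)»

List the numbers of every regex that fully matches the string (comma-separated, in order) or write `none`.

1 → no match
2 → no match
3 → no match
4 → match

4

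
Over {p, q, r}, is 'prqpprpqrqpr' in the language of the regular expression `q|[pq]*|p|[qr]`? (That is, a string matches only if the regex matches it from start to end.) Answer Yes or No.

No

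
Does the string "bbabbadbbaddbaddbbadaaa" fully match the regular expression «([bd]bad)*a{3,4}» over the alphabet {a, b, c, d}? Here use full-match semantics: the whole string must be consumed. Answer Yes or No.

No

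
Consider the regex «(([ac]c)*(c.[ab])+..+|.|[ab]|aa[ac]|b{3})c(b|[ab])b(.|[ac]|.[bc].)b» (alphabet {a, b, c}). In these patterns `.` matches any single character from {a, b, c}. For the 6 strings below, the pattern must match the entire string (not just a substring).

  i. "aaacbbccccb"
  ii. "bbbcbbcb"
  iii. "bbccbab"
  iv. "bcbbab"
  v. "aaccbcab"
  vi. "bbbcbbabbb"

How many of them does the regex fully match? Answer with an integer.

i. "aaacbbccccb" → no match
ii. "bbbcbbcb" → match
iii. "bbccbab" → no match
iv. "bcbbab" → match
v. "aaccbcab" → no match
vi. "bbbcbbabbb" → match
Total matched: 3

3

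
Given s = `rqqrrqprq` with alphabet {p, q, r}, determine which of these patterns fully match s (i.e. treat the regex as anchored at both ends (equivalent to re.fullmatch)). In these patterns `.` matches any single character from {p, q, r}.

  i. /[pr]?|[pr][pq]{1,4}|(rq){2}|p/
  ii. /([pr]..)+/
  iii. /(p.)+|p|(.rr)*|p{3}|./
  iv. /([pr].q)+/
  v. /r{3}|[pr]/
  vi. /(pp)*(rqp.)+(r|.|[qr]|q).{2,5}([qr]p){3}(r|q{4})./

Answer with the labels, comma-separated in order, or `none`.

i → no match
ii → match
iii → no match
iv → match
v → no match
vi → no match

ii, iv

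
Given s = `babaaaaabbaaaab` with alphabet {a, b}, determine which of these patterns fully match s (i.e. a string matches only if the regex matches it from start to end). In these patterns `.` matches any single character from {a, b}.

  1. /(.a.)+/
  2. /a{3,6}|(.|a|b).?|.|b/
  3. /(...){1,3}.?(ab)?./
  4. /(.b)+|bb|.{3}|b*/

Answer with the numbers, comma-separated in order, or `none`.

1 → match
2 → no match
3 → no match
4 → no match

1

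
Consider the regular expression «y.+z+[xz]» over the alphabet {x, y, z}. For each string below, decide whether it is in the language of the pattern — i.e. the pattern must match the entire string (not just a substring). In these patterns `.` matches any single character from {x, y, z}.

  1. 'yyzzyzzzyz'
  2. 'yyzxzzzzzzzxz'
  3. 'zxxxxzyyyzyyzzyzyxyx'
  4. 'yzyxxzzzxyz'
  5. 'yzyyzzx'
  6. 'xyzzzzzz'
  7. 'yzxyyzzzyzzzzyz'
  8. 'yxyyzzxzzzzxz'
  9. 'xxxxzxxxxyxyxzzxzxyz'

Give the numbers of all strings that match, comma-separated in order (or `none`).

5

1 → no match
2 → no match
3 → no match — must start with 'y'
4 → no match
5 → match
6 → no match — must start with 'y'
7 → no match
8 → no match
9 → no match — must start with 'y'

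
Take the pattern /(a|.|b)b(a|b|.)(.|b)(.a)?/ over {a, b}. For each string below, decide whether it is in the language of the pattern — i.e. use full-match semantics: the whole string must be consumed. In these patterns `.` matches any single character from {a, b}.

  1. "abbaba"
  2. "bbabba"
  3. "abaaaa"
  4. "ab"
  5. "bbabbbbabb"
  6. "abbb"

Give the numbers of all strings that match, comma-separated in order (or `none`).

1 → match
2 → match
3 → match
4 → no match
5 → no match
6 → match

1, 2, 3, 6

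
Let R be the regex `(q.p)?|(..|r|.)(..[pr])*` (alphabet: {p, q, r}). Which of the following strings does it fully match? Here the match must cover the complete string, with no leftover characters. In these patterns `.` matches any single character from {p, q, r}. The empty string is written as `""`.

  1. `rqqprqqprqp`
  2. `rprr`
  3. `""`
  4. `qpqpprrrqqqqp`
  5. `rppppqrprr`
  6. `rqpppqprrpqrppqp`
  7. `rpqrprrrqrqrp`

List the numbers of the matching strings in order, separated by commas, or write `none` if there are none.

1, 2, 3, 5, 6, 7

1. `rqqprqqprqp` → match
2. `rprr` → match
3. `""` → match
4 → no match
5. `rppppqrprr` → match
6 → match
7 → match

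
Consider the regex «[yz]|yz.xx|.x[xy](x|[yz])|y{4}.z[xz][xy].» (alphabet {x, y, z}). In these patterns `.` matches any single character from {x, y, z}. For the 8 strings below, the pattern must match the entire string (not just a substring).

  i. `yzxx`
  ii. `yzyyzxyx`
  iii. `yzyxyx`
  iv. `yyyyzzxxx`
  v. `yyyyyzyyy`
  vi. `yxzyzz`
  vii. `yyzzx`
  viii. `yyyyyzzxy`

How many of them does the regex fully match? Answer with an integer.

i → no match
ii → no match
iii → no match
iv → match
v → no match
vi → no match
vii → no match
viii → match
Total matched: 2

2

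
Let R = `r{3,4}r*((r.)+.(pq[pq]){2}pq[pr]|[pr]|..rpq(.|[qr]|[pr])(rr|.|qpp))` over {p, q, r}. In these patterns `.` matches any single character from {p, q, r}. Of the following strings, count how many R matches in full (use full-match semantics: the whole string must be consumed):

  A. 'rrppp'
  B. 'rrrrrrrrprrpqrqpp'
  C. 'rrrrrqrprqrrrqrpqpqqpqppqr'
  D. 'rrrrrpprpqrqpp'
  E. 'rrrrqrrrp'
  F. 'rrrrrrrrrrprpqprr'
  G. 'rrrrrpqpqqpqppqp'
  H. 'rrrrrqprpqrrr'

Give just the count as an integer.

6

A. 'rrppp' → no match
B → match
C → match
D → match
E. 'rrrrqrrrp' → no match
F → match
G → match
H → match
Total matched: 6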